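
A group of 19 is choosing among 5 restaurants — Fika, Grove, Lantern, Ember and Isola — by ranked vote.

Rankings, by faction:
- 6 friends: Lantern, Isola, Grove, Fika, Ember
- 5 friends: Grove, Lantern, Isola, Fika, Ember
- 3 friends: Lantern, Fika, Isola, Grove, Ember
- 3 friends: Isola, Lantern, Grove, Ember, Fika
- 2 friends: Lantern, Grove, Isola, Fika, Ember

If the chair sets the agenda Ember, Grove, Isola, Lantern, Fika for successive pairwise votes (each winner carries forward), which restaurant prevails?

Round 1: Ember vs Grove — 0–19, Grove advances.
Round 2: Grove vs Isola — 7–12, Isola advances.
Round 3: Isola vs Lantern — 3–16, Lantern advances.
Round 4: Lantern vs Fika — 19–0, Lantern advances.
The agenda winner is Lantern.

Lantern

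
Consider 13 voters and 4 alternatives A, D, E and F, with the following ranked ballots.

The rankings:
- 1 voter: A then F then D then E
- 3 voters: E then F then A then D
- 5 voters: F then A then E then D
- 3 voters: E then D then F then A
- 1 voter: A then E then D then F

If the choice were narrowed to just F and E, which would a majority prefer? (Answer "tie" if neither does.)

Ballots ranking F above E: 1 + 5 = 6.
Ballots ranking E above F: 13 − 6 = 7.
E wins the head-to-head 7–6.

E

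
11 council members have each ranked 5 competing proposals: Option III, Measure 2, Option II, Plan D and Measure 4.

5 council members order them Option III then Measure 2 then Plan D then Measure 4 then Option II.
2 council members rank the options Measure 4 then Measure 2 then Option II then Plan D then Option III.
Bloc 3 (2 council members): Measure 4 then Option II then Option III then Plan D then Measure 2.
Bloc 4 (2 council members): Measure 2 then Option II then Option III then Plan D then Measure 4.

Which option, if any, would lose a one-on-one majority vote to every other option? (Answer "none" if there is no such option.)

none

Head-to-head results (11 council members):
Option III vs Measure 2: Option III is ranked higher on 5+2 = 7 ballots, Measure 2 on 4. Option III wins 7–4.
Option III vs Option II: Option III preferred on 5 ballots; Option II wins 6–5.
Option III vs Plan D: Option III wins 9–2.
Option III vs Measure 4: Option III is ranked higher on 5+2 = 7 ballots, Measure 4 on 4. Option III wins 7–4.
Measure 2 vs Option II: Measure 2 wins 9–2.
Measure 2–Plan D: Measure 2 9–2.
Measure 2–Measure 4: Measure 2 7–4.
Option II vs Plan D: 2+2+2 = 6 for Option II, 5 for Plan D — Option II by 6–5.
Option II–Measure 4: Measure 4 9–2.
Plan D–Measure 4: Plan D 7–4.
No option is winless: Option III beats Measure 2; Measure 2 beats Option II; Option II beats Option III; Plan D beats Measure 4; Measure 4 beats Option II. There is no Condorcet loser.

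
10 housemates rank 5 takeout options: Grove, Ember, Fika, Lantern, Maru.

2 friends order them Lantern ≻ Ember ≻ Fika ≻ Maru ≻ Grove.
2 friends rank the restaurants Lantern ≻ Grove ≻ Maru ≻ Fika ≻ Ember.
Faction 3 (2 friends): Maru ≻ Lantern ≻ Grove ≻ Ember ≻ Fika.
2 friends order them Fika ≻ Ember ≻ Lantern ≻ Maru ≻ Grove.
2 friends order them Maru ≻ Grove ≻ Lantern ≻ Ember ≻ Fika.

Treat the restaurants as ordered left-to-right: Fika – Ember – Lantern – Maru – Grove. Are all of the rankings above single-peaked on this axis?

no

Axis positions: Fika=1, Ember=2, Lantern=3, Maru=4, Grove=5.
Faction 1 (peak Lantern at position 3): ranking walks positions 3-2-1-4-5, expanding outward from the peak — single-peaked.
Faction 2: ranking walks positions 3-5-4-1-2; Grove is ranked above Maru even though Maru lies between Grove and the peak Lantern on the axis — preferences dip and rise again. Not single-peaked.
Faction 3 (peak Maru at position 4): ranking walks positions 4-3-5-2-1, expanding outward from the peak — single-peaked.
Faction 4 (peak Fika at position 1): ranking walks positions 1-2-3-4-5, expanding outward from the peak — single-peaked.
Faction 5 (peak Maru at position 4): ranking walks positions 4-5-3-2-1, expanding outward from the peak — single-peaked.
Faction 2 violates single-peakedness, so the profile is not single-peaked on this axis.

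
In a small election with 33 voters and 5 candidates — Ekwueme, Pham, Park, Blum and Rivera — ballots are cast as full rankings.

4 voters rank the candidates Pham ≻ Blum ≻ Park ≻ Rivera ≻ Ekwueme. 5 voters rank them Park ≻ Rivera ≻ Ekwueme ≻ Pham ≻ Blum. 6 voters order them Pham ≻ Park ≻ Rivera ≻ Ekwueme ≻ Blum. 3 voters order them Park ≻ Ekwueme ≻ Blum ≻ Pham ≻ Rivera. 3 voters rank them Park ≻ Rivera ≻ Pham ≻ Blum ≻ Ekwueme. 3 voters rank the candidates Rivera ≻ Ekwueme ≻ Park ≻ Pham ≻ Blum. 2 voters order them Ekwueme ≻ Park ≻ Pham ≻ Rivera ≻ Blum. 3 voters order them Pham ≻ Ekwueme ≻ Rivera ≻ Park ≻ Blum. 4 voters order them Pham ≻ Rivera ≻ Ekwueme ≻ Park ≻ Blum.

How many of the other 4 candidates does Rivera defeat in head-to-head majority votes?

2

Rivera against each rival (33 voters):
Rivera–Ekwueme: Rivera 25–8.
Rivera vs Pham: Pham, 22–11.
Rivera vs Park: 10 to 23, Park.
Rivera–Blum: Rivera 26–7.
Rivera beats Ekwueme, Blum; loses to Pham, Park — 2 pairwise wins.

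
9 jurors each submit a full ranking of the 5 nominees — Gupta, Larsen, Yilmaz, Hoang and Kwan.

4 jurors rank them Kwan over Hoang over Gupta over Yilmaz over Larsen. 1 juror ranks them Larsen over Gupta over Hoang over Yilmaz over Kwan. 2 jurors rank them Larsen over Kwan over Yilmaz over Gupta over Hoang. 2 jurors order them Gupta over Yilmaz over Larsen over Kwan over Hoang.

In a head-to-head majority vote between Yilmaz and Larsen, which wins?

Yilmaz

Ballots ranking Yilmaz above Larsen: 4 + 2 = 6.
Ballots ranking Larsen above Yilmaz: 9 − 6 = 3.
Yilmaz wins the head-to-head 6–3.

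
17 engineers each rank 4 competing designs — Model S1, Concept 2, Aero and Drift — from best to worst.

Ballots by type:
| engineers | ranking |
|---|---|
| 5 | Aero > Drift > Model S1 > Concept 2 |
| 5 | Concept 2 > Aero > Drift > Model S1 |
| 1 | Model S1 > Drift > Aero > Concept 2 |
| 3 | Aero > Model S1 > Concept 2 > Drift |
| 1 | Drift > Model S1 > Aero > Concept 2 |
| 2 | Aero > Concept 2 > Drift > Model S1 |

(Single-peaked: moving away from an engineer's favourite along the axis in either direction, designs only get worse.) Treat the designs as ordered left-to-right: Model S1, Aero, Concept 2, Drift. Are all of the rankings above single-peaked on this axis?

no

Axis positions: Model S1=1, Aero=2, Concept 2=3, Drift=4.
Type 1: ranking walks positions 2-4-1-3; Drift is ranked above Concept 2 even though Concept 2 lies between Drift and the peak Aero on the axis — preferences dip and rise again. Not single-peaked.
Type 2 (peak Concept 2 at position 3): ranking walks positions 3-2-4-1, expanding outward from the peak — single-peaked.
Type 3: ranking walks positions 1-4-2-3; Drift is ranked above Aero even though Aero lies between Drift and the peak Model S1 on the axis — preferences dip and rise again. Not single-peaked.
Type 4 (peak Aero at position 2): ranking walks positions 2-1-3-4, expanding outward from the peak — single-peaked.
Type 5: ranking walks positions 4-1-2-3; Model S1 is ranked above Concept 2 even though Concept 2 lies between Model S1 and the peak Drift on the axis — preferences dip and rise again. Not single-peaked.
Type 6 (peak Aero at position 2): ranking walks positions 2-3-4-1, expanding outward from the peak — single-peaked.
Type 1 violates single-peakedness, so the profile is not single-peaked on this axis.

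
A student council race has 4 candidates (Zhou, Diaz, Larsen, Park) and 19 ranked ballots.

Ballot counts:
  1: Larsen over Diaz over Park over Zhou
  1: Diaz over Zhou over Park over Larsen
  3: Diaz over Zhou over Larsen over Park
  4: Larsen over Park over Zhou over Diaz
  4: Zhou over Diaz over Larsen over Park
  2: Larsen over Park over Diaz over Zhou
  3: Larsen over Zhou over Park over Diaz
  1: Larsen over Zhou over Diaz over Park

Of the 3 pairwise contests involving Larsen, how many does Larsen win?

Larsen against each rival (19 voters):
Larsen vs Zhou: Larsen wins 11–8.
Larsen vs Diaz: Larsen is ranked higher on 1+4+2+3+1 = 11 ballots, Diaz on 8. Larsen wins 11–8.
Larsen vs Park: Larsen wins 18–1.
Larsen beats Zhou, Diaz, Park — 3 pairwise wins.

3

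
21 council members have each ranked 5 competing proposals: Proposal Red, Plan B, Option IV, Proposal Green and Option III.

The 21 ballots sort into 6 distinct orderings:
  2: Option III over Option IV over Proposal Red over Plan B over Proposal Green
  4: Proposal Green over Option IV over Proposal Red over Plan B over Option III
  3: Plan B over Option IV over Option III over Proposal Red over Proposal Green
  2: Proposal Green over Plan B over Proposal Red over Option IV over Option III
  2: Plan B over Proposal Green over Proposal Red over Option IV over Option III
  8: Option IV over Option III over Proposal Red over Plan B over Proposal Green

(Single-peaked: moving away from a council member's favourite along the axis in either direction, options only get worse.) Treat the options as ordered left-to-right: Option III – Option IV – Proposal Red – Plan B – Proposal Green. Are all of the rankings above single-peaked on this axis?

no

Axis positions: Option III=1, Option IV=2, Proposal Red=3, Plan B=4, Proposal Green=5.
Cluster 1 (peak Option III at position 1): ranking walks positions 1-2-3-4-5, expanding outward from the peak — single-peaked.
Cluster 2: ranking walks positions 5-2-3-4-1; Option IV is ranked above Plan B even though Plan B lies between Option IV and the peak Proposal Green on the axis — preferences dip and rise again. Not single-peaked.
Cluster 3: ranking walks positions 4-2-1-3-5; Option IV is ranked above Proposal Red even though Proposal Red lies between Option IV and the peak Plan B on the axis — preferences dip and rise again. Not single-peaked.
Cluster 4 (peak Proposal Green at position 5): ranking walks positions 5-4-3-2-1, expanding outward from the peak — single-peaked.
Cluster 5 (peak Plan B at position 4): ranking walks positions 4-5-3-2-1, expanding outward from the peak — single-peaked.
Cluster 6 (peak Option IV at position 2): ranking walks positions 2-1-3-4-5, expanding outward from the peak — single-peaked.
Cluster 2 violates single-peakedness, so the profile is not single-peaked on this axis.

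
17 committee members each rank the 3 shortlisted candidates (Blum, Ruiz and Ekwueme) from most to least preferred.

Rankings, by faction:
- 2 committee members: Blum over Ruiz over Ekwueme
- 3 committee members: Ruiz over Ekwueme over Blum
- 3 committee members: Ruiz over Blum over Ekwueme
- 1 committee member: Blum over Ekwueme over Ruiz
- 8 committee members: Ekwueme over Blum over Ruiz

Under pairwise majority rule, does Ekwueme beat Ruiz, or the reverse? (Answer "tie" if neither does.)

Ekwueme

Ballots ranking Ekwueme above Ruiz: 1 + 8 = 9.
Ballots ranking Ruiz above Ekwueme: 17 − 9 = 8.
Ekwueme wins the head-to-head 9–8.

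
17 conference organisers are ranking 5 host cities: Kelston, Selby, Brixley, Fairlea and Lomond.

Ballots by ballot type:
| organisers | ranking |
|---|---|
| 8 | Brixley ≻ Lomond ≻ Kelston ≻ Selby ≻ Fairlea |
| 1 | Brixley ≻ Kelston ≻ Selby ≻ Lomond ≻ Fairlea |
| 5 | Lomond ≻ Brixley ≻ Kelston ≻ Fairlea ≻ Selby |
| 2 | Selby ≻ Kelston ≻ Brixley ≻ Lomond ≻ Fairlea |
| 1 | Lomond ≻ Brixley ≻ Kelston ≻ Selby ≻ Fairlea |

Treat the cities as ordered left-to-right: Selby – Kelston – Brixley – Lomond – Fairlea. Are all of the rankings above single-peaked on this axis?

Axis positions: Selby=1, Kelston=2, Brixley=3, Lomond=4, Fairlea=5.
Ballot type 1 (peak Brixley at position 3): ranking walks positions 3-4-2-1-5, expanding outward from the peak — single-peaked.
Ballot type 2 (peak Brixley at position 3): ranking walks positions 3-2-1-4-5, expanding outward from the peak — single-peaked.
Ballot type 3 (peak Lomond at position 4): ranking walks positions 4-3-2-5-1, expanding outward from the peak — single-peaked.
Ballot type 4 (peak Selby at position 1): ranking walks positions 1-2-3-4-5, expanding outward from the peak — single-peaked.
Ballot type 5 (peak Lomond at position 4): ranking walks positions 4-3-2-1-5, expanding outward from the peak — single-peaked.
Every ranking is single-peaked on this axis.

yes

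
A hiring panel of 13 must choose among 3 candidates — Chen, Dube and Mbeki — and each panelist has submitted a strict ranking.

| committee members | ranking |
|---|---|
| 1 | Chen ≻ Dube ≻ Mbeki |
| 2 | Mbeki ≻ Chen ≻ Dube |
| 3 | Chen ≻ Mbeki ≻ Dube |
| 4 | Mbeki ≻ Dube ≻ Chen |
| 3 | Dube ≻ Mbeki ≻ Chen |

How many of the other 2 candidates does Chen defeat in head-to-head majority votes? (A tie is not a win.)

0

Chen against each rival (13 committee members):
Chen–Dube: Dube 7–6.
Chen vs Mbeki: Chen preferred on 1+3 = 4 ballots; Mbeki wins 9–4.
Chen beats no one; loses to Dube, Mbeki — 0 pairwise wins.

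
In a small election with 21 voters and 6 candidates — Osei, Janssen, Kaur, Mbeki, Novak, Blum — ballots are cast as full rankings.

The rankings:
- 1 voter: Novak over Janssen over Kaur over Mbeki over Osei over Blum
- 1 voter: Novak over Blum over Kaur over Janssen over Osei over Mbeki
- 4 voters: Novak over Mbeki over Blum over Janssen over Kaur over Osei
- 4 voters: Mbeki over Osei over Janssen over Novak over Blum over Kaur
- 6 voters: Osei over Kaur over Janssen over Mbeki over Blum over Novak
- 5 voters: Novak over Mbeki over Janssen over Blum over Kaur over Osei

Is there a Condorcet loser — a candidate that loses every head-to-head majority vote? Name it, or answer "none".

Head-to-head results (21 voters):
Osei vs Janssen: 4+6 = 10 for Osei, 11 for Janssen — Janssen by 11–10.
Osei vs Kaur: Kaur wins 11–10.
Osei vs Mbeki: Osei is ranked higher on 1+6 = 7 ballots, Mbeki on 14. Mbeki wins 14–7.
Osei vs Novak: Novak wins 11–10.
Osei vs Blum: Osei is ranked higher on 1+4+6 = 11 ballots, Blum on 10. Osei wins 11–10.
Janssen vs Kaur: Janssen wins 14–7.
Janssen vs Mbeki: Mbeki wins 13–8.
Janssen vs Novak: Janssen is ranked higher on 4+6 = 10 ballots, Novak on 11. Novak wins 11–10.
Janssen vs Blum: 16 to 5, Janssen.
Kaur vs Mbeki: 8 to 13, Mbeki.
Kaur vs Novak: 6 to 15, Novak.
Kaur vs Blum: Kaur preferred on 1+6 = 7 ballots; Blum wins 14–7.
Mbeki vs Novak: 10 to 11, Novak.
Mbeki vs Blum: Mbeki, 20–1.
Novak–Blum: Novak 15–6.
Each candidate has at least one pairwise win (Osei beats Blum; Janssen beats Osei; Kaur beats Osei; Mbeki beats Osei; Novak beats Osei; Blum beats Kaur) — no Condorcet loser.

none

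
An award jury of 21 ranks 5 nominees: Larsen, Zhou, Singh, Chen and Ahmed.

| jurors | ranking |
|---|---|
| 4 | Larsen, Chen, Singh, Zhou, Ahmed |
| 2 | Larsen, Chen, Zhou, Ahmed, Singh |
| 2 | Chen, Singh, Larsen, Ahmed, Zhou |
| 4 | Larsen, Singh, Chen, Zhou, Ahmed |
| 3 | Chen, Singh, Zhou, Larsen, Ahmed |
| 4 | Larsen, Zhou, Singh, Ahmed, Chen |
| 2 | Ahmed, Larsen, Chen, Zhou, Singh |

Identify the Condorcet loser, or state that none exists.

Ahmed

Head-to-head results (21 jurors):
Larsen–Zhou: Larsen 18–3.
Larsen vs Singh: 4+2+4+4+2 = 16 for Larsen, 5 for Singh — Larsen by 16–5.
Larsen vs Chen: 16 to 5, Larsen.
Larsen vs Ahmed: Larsen wins 19–2.
Zhou vs Singh: 8 to 13, Singh.
Zhou vs Chen: 4 for Zhou, 17 for Chen — Chen by 17–4.
Zhou vs Ahmed: Zhou, 17–4.
Singh vs Chen: Chen, 13–8.
Singh vs Ahmed: 17 to 4, Singh.
Chen vs Ahmed: Chen preferred on 4+2+2+4+3 = 15 ballots; Chen wins 15–6.
Ahmed is beaten in every head-to-head and is the Condorcet loser.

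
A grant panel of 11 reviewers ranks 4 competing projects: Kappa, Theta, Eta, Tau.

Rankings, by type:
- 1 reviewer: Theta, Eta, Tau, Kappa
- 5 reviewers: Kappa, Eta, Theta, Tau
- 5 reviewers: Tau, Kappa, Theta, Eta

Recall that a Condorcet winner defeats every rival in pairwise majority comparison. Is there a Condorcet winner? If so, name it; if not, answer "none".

Head-to-head results (11 reviewers):
Kappa vs Theta: 10 to 1, Kappa.
Kappa vs Eta: 5+5 = 10 for Kappa, 1 for Eta — Kappa by 10–1.
Kappa vs Tau: 5 for Kappa, 6 for Tau — Tau by 6–5.
Theta vs Eta: Theta is ranked higher on 1+5 = 6 ballots, Eta on 5. Theta wins 6–5.
Theta vs Tau: 1+5 = 6 for Theta, 5 for Tau — Theta by 6–5.
Eta vs Tau: Eta is ranked higher on 1+5 = 6 ballots, Tau on 5. Eta wins 6–5.
Each project drops at least one matchup (Kappa loses to Tau; Theta loses to Kappa; Eta loses to Kappa; Tau loses to Theta); the cycle Kappa > Theta > Tau > Kappa rules out a Condorcet winner.

none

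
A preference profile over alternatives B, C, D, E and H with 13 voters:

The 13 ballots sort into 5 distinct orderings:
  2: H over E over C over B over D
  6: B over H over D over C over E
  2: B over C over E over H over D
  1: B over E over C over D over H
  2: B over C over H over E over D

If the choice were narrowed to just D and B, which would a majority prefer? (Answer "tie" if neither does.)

No ballot ranks D above B: 0.
Ballots ranking B above D: 13 − 0 = 13.
B wins the head-to-head 13–0.

B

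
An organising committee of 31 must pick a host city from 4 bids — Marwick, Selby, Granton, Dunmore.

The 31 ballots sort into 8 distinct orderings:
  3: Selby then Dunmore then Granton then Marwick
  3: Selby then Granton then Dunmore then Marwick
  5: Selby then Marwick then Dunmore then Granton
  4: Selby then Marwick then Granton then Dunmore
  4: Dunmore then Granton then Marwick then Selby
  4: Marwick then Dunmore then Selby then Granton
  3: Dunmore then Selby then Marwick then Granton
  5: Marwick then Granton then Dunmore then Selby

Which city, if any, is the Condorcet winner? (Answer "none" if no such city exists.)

none

Check each pair by majority over 31 ballots:
Marwick–Selby: Selby 18–13.
Marwick vs Granton: Marwick, 21–10.
Marwick–Dunmore: Marwick 18–13.
Selby–Granton: Selby 22–9.
Selby–Dunmore: Dunmore 16–15.
Granton vs Dunmore: Dunmore, 19–12.
Each city drops at least one matchup (Marwick loses to Selby; Selby loses to Dunmore; Granton loses to Marwick; Dunmore loses to Marwick); the cycle Marwick > Dunmore > Selby > Marwick rules out a Condorcet winner.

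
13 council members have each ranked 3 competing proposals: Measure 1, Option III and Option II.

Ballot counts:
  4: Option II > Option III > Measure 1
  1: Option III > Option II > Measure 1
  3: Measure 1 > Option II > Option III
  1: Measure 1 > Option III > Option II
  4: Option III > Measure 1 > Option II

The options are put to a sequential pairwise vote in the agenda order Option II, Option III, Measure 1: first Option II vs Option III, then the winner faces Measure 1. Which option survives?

Round 1: Option II vs Option III — 7–6, Option II advances.
Round 2: Option II vs Measure 1 — 5–8, Measure 1 advances.
The agenda winner is Measure 1.

Measure 1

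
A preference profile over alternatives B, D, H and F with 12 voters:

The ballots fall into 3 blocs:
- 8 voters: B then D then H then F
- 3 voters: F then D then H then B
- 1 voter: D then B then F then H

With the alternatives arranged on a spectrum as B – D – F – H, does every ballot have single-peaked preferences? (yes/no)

no

Axis positions: B=1, D=2, F=3, H=4.
Bloc 1: ranking walks positions 1-2-4-3; H is ranked above F even though F lies between H and the peak B on the axis — preferences dip and rise again. Not single-peaked.
Bloc 2 (peak F at position 3): ranking walks positions 3-2-4-1, expanding outward from the peak — single-peaked.
Bloc 3 (peak D at position 2): ranking walks positions 2-1-3-4, expanding outward from the peak — single-peaked.
Bloc 1 violates single-peakedness, so the profile is not single-peaked on this axis.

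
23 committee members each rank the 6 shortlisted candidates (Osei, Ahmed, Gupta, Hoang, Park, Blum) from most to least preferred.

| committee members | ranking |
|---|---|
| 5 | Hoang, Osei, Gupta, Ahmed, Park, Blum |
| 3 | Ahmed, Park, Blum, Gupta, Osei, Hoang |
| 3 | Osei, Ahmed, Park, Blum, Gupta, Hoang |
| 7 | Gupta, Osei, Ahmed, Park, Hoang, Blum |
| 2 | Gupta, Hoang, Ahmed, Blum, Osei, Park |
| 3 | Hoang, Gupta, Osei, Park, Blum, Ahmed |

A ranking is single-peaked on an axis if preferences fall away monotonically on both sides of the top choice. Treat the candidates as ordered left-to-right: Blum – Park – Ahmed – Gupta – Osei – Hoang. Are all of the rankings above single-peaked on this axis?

Axis positions: Blum=1, Park=2, Ahmed=3, Gupta=4, Osei=5, Hoang=6.
Ballot type 1 (peak Hoang at position 6): ranking walks positions 6-5-4-3-2-1, expanding outward from the peak — single-peaked.
Ballot type 2 (peak Ahmed at position 3): ranking walks positions 3-2-1-4-5-6, expanding outward from the peak — single-peaked.
Ballot type 3: ranking walks positions 5-3-2-1-4-6; Ahmed is ranked above Gupta even though Gupta lies between Ahmed and the peak Osei on the axis — preferences dip and rise again. Not single-peaked.
Ballot type 4 (peak Gupta at position 4): ranking walks positions 4-5-3-2-6-1, expanding outward from the peak — single-peaked.
Ballot type 5: ranking walks positions 4-6-3-1-5-2; Hoang is ranked above Osei even though Osei lies between Hoang and the peak Gupta on the axis — preferences dip and rise again. Not single-peaked.
Ballot type 6: ranking walks positions 6-4-5-2-1-3; Gupta is ranked above Osei even though Osei lies between Gupta and the peak Hoang on the axis — preferences dip and rise again. Not single-peaked.
Ballot type 3 violates single-peakedness, so the profile is not single-peaked on this axis.

no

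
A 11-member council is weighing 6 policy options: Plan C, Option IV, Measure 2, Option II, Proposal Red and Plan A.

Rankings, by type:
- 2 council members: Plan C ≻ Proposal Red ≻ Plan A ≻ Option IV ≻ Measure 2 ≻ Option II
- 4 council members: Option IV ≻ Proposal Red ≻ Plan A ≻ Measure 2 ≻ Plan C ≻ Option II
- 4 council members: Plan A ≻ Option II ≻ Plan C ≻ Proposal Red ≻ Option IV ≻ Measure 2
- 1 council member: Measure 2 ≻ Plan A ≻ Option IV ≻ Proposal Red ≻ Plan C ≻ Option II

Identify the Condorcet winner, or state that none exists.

none

Check each pair by majority over 11 ballots:
Plan C vs Option IV: Plan C wins 6–5.
Plan C vs Measure 2: Plan C wins 6–5.
Plan C–Option II: Plan C 7–4.
Plan C–Proposal Red: Plan C 6–5.
Plan C vs Plan A: Plan A wins 9–2.
Option IV–Measure 2: Option IV 10–1.
Option IV vs Option II: Option IV, 7–4.
Option IV vs Proposal Red: Proposal Red, 6–5.
Option IV vs Plan A: Plan A, 7–4.
Measure 2 vs Option II: Measure 2 wins 7–4.
Measure 2–Proposal Red: Proposal Red 10–1.
Measure 2 vs Plan A: Plan A wins 10–1.
Option II vs Proposal Red: Proposal Red, 7–4.
Option II vs Plan A: Plan A wins 11–0.
Proposal Red–Plan A: Proposal Red 6–5.
No option is unbeaten: Plan C loses to Plan A; Option IV loses to Plan C; Measure 2 loses to Plan C; Option II loses to Plan C; Proposal Red loses to Plan C; Plan A loses to Proposal Red. In particular Plan C beats Proposal Red beats Plan A beats Plan C is a majority cycle — no Condorcet winner exists.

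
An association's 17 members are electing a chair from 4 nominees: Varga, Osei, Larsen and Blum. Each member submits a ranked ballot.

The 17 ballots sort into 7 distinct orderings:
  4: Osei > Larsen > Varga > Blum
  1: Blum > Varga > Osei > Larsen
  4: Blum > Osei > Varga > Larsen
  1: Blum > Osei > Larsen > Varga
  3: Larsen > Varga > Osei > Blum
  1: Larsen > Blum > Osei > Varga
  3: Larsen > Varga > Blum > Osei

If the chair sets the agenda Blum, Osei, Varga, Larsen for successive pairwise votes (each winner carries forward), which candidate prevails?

Round 1: Blum vs Osei — 10–7, Blum advances.
Round 2: Blum vs Varga — 7–10, Varga advances.
Round 3: Varga vs Larsen — 5–12, Larsen advances.
Larsen survives the agenda.

Larsen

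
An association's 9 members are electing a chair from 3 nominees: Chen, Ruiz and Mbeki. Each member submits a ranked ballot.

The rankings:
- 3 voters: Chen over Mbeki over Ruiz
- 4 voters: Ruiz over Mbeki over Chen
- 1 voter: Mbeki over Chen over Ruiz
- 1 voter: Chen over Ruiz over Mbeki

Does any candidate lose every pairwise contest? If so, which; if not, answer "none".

none

Head-to-head results (9 voters):
Chen–Ruiz: Chen 5–4.
Chen vs Mbeki: 3+1 = 4 for Chen, 5 for Mbeki — Mbeki by 5–4.
Ruiz vs Mbeki: Ruiz wins 5–4.
Every candidate wins at least one matchup (Chen beats Ruiz; Ruiz beats Mbeki; Mbeki beats Chen), so there is no Condorcet loser.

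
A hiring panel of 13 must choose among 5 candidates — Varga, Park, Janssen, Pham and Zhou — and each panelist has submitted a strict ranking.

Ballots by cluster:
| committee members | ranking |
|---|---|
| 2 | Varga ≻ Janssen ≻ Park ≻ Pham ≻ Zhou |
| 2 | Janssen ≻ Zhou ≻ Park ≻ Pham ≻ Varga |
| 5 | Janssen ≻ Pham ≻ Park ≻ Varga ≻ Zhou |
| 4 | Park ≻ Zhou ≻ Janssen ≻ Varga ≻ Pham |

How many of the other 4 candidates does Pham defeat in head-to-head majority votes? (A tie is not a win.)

2

Pham against each rival (13 committee members):
Pham vs Varga: Pham wins 7–6.
Pham–Park: Park 8–5.
Pham vs Janssen: Pham is ranked higher on 0 ballots, Janssen on 13. Janssen wins 13–0.
Pham vs Zhou: Pham, 7–6.
Pham beats Varga, Zhou; loses to Park, Janssen — 2 pairwise wins.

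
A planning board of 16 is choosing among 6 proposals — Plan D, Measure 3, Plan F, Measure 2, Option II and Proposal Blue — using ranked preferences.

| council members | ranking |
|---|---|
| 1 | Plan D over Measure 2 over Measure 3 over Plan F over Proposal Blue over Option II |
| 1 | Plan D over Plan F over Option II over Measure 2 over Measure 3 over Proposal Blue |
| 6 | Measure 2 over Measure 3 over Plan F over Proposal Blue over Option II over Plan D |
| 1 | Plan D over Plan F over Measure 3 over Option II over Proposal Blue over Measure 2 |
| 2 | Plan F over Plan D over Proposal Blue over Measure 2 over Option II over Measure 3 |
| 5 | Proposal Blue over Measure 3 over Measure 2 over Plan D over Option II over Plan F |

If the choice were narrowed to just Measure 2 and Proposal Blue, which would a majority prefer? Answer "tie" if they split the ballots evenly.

Ballots ranking Measure 2 above Proposal Blue: 1 + 1 + 6 = 8.
Ballots ranking Proposal Blue above Measure 2: 16 − 8 = 8.
8–8: the pair ties.

tie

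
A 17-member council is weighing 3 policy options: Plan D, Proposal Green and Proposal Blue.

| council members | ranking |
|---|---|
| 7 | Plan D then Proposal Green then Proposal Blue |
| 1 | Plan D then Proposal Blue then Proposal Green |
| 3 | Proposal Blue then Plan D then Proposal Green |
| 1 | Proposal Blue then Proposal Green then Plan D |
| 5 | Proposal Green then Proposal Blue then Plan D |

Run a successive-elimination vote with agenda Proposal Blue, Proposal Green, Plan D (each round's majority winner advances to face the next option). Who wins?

Plan D

Round 1: Proposal Blue vs Proposal Green — 5–12, Proposal Green advances.
Round 2: Proposal Green vs Plan D — 6–11, Plan D advances.
Plan D survives the agenda.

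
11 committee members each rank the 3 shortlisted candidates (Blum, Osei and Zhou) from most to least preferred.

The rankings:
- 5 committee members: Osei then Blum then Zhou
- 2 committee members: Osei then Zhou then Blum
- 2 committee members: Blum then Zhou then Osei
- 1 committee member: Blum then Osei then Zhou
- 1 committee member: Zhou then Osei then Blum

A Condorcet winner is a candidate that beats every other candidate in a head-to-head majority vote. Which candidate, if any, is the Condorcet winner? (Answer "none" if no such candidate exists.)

Pairwise majorities:
Blum vs Osei: 2+1 = 3 for Blum, 8 for Osei — Osei by 8–3.
Blum vs Zhou: Blum preferred on 5+2+1 = 8 ballots; Blum wins 8–3.
Osei–Zhou: Osei 8–3.
Osei wins every pairwise contest, so Osei is the Condorcet winner.

Osei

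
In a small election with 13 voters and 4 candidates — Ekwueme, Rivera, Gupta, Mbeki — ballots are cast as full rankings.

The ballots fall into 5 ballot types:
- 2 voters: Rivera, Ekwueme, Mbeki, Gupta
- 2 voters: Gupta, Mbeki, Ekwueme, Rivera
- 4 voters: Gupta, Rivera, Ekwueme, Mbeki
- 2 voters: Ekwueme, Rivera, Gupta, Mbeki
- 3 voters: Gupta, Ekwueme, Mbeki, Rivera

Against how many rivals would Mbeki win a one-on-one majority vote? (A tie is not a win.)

0

Mbeki against each rival (13 voters):
Mbeki–Ekwueme: Ekwueme 11–2.
Mbeki vs Rivera: Mbeki is ranked higher on 2+3 = 5 ballots, Rivera on 8. Rivera wins 8–5.
Mbeki vs Gupta: Gupta wins 11–2.
Mbeki beats no one; loses to Ekwueme, Rivera, Gupta — 0 pairwise wins.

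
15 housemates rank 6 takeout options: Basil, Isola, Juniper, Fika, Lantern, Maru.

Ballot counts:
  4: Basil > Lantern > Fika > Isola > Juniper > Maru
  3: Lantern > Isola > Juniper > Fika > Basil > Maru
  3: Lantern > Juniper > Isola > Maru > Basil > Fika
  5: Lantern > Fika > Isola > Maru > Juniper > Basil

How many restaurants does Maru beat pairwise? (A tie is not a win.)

Maru against each rival (15 friends):
Maru–Basil: Maru 8–7.
Maru–Isola: Isola 15–0.
Maru vs Juniper: Maru preferred on 5 ballots; Juniper wins 10–5.
Maru vs Fika: 3 for Maru, 12 for Fika — Fika by 12–3.
Maru vs Lantern: 0 to 15, Lantern.
Maru beats Basil; loses to Isola, Juniper, Fika, Lantern — 1 pairwise win.

1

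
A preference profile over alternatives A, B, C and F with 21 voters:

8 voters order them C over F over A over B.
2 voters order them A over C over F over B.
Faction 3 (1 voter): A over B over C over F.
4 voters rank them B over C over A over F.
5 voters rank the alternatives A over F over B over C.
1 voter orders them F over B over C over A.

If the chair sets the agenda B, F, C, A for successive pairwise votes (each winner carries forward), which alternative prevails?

Round 1: B vs F — 5–16, F advances.
Round 2: F vs C — 6–15, C advances.
Round 3: C vs A — 13–8, C advances.
The agenda winner is C.

C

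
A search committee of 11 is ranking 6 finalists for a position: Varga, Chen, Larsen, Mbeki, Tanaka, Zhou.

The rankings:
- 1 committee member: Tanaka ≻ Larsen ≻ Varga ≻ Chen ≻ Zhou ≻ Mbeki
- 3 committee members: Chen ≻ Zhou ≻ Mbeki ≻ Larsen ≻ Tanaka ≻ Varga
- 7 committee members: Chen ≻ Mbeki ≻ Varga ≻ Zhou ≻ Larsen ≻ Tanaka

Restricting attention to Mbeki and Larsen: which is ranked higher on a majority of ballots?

Mbeki

Ballots ranking Mbeki above Larsen: 3 + 7 = 10.
Ballots ranking Larsen above Mbeki: 11 − 10 = 1.
Mbeki wins the head-to-head 10–1.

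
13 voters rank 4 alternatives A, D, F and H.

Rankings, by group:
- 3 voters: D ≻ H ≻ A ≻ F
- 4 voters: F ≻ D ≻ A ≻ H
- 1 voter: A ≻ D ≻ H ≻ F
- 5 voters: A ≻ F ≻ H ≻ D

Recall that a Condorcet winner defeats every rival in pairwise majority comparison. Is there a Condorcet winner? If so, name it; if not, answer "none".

none

Check each pair by majority over 13 ballots:
A vs D: A preferred on 1+5 = 6 ballots; D wins 7–6.
A vs F: A preferred on 3+1+5 = 9 ballots; A wins 9–4.
A vs H: 10 to 3, A.
D vs F: 3+1 = 4 for D, 9 for F — F by 9–4.
D vs H: 8 to 5, D.
F vs H: F is ranked higher on 4+5 = 9 ballots, H on 4. F wins 9–4.
Each alternative drops at least one matchup (A loses to D; D loses to F; F loses to A; H loses to A); the cycle A → F → D → A rules out a Condorcet winner.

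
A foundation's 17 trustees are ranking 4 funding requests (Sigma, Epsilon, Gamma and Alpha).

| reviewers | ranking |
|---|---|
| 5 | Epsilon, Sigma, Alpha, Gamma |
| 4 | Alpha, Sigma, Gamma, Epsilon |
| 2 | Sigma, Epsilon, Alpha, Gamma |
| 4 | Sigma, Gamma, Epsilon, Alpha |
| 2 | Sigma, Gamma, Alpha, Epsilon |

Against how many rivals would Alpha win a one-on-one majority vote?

Alpha against each rival (17 reviewers):
Alpha–Sigma: Sigma 13–4.
Alpha vs Epsilon: Alpha preferred on 4+2 = 6 ballots; Epsilon wins 11–6.
Alpha vs Gamma: 11 to 6, Alpha.
Alpha beats Gamma; loses to Sigma, Epsilon — 1 pairwise win.

1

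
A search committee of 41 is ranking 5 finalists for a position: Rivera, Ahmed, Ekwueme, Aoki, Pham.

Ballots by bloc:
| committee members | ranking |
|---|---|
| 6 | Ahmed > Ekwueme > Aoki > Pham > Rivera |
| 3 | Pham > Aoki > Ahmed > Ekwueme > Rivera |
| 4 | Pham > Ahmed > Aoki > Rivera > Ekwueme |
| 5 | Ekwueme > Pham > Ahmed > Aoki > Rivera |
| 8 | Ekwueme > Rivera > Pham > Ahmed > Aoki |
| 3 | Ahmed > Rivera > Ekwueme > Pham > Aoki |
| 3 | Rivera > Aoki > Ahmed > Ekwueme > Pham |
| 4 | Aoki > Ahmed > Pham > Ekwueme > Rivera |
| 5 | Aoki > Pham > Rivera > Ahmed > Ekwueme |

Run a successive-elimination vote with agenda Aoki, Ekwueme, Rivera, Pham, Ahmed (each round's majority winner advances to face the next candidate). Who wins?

Round 1: Aoki vs Ekwueme — 19–22, Ekwueme advances.
Round 2: Ekwueme vs Rivera — 26–15, Ekwueme advances.
Round 3: Ekwueme vs Pham — 25–16, Ekwueme advances.
Round 4: Ekwueme vs Ahmed — 13–28, Ahmed advances.
The agenda winner is Ahmed.

Ahmed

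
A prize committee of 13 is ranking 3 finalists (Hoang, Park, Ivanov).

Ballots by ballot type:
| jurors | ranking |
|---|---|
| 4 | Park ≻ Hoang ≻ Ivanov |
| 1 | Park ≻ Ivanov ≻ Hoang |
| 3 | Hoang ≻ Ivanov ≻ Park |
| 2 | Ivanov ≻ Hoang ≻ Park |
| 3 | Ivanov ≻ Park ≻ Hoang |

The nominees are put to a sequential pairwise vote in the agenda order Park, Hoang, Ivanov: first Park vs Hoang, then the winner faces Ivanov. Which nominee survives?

Ivanov

Round 1: Park vs Hoang — 8–5, Park advances.
Round 2: Park vs Ivanov — 5–8, Ivanov advances.
The agenda winner is Ivanov.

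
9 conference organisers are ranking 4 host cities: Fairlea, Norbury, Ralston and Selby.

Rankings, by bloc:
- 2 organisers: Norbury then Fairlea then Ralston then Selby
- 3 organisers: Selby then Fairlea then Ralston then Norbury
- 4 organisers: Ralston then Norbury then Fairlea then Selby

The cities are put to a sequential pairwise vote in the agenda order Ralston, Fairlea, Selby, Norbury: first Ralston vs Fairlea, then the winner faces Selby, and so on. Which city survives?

Norbury

Round 1: Ralston vs Fairlea — 4–5, Fairlea advances.
Round 2: Fairlea vs Selby — 6–3, Fairlea advances.
Round 3: Fairlea vs Norbury — 3–6, Norbury advances.
Norbury survives the agenda.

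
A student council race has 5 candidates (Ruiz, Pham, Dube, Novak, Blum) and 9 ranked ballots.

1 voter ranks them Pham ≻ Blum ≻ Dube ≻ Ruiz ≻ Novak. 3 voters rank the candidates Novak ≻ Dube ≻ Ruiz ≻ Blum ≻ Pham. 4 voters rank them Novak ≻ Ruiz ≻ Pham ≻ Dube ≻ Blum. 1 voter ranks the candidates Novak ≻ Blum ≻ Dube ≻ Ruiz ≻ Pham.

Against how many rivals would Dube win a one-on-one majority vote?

Dube against each rival (9 voters):
Dube vs Ruiz: Dube wins 5–4.
Dube vs Pham: Pham, 5–4.
Dube vs Novak: Dube is ranked higher on 1 ballot, Novak on 8. Novak wins 8–1.
Dube vs Blum: 7 to 2, Dube.
Dube beats Ruiz, Blum; loses to Pham, Novak — 2 pairwise wins.

2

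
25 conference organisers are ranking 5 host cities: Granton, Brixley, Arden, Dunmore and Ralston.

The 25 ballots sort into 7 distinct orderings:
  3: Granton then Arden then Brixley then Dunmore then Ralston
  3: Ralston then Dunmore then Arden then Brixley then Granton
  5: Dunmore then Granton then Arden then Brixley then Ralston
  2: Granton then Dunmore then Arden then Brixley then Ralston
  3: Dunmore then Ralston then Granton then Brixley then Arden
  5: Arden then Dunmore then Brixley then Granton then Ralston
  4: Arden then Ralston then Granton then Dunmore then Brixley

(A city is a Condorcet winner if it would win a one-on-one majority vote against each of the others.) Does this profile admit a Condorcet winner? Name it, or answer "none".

Check each pair by majority over 25 ballots:
Granton vs Brixley: 3+5+2+3+4 = 17 for Granton, 8 for Brixley — Granton by 17–8.
Granton vs Arden: Granton preferred on 3+5+2+3 = 13 ballots; Granton wins 13–12.
Granton vs Dunmore: Granton preferred on 3+2+4 = 9 ballots; Dunmore wins 16–9.
Granton vs Ralston: Granton is ranked higher on 3+5+2+5 = 15 ballots, Ralston on 10. Granton wins 15–10.
Brixley vs Arden: 3 for Brixley, 22 for Arden — Arden by 22–3.
Brixley vs Dunmore: Brixley is ranked higher on 3 ballots, Dunmore on 22. Dunmore wins 22–3.
Brixley vs Ralston: 3+5+2+5 = 15 for Brixley, 10 for Ralston — Brixley by 15–10.
Arden vs Dunmore: 12 to 13, Dunmore.
Arden vs Ralston: Arden preferred on 3+5+2+5+4 = 19 ballots; Arden wins 19–6.
Dunmore vs Ralston: 18 to 7, Dunmore.
Dunmore beats each of Granton, Brixley, Arden, Ralston — Dunmore is the Condorcet winner.

Dunmore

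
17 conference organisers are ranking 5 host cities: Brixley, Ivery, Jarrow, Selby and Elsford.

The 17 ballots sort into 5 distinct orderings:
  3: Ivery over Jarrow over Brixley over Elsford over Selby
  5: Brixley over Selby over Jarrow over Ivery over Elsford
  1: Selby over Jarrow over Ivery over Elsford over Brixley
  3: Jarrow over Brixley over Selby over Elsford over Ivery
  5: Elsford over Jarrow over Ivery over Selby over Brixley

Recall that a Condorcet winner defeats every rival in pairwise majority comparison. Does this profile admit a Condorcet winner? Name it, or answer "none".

Jarrow

Pairwise majorities:
Brixley–Ivery: Ivery 9–8.
Brixley–Jarrow: Jarrow 12–5.
Brixley vs Selby: Brixley, 11–6.
Brixley vs Elsford: Brixley, 11–6.
Ivery vs Jarrow: Jarrow wins 14–3.
Ivery vs Selby: Selby wins 9–8.
Ivery–Elsford: Ivery 9–8.
Jarrow vs Selby: Jarrow, 11–6.
Jarrow–Elsford: Jarrow 12–5.
Selby–Elsford: Selby 9–8.
Jarrow defeats every rival head-to-head and is the Condorcet winner.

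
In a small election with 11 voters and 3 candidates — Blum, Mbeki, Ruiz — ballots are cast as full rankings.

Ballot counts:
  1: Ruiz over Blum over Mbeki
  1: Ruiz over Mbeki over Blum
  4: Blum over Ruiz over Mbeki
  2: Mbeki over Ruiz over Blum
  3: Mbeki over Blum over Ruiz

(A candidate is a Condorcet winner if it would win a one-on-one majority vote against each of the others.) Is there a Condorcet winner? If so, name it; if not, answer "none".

Head-to-head results (11 voters):
Blum vs Mbeki: Mbeki wins 6–5.
Blum vs Ruiz: Blum, 7–4.
Mbeki vs Ruiz: Mbeki preferred on 2+3 = 5 ballots; Ruiz wins 6–5.
No candidate is unbeaten: Blum loses to Mbeki; Mbeki loses to Ruiz; Ruiz loses to Blum. In particular Blum → Ruiz → Mbeki → Blum is a majority cycle — no Condorcet winner exists.

none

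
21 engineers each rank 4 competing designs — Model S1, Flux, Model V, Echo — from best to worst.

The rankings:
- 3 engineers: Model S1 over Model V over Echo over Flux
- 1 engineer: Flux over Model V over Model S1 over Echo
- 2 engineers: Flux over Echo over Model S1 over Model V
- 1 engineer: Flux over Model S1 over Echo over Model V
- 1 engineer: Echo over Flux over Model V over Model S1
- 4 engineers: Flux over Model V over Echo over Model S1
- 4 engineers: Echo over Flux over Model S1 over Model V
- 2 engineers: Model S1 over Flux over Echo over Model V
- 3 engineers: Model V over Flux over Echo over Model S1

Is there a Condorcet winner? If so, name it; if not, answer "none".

Pairwise majorities:
Model S1 vs Flux: Flux wins 16–5.
Model S1 vs Model V: 12 to 9, Model S1.
Model S1 vs Echo: 7 to 14, Echo.
Flux vs Model V: Flux, 15–6.
Flux vs Echo: Flux wins 13–8.
Model V–Echo: Model V 11–10.
Flux defeats every rival head-to-head and is the Condorcet winner.

Flux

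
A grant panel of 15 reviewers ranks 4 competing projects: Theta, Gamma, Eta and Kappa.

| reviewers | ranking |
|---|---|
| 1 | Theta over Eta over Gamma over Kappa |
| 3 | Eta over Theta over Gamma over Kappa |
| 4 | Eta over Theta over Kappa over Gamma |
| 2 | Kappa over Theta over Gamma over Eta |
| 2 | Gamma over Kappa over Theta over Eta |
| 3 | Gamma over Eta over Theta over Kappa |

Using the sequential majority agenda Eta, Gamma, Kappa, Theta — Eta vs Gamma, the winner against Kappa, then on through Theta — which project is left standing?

Eta

Round 1: Eta vs Gamma — 8–7, Eta advances.
Round 2: Eta vs Kappa — 11–4, Eta advances.
Round 3: Eta vs Theta — 10–5, Eta advances.
The agenda winner is Eta.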